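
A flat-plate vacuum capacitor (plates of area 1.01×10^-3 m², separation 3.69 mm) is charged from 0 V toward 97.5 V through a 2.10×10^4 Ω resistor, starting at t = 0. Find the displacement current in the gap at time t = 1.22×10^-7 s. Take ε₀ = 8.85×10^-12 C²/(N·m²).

4.22×10^-4 A

With C = ε₀A/d = (8.85×10^-12)(1.01×10^-3)/(3.69×10^-3) = 2.422×10^-12 F, the time constant is τ = RC = 5.086×10^-8 s, so t/τ = 2.399 and e^(−t/τ) = 0.09081.
I_d = I_cond = (V₀/R) e^(−t/τ) = (4.643×10^-3)(0.09081) = 4.22×10^-4 A.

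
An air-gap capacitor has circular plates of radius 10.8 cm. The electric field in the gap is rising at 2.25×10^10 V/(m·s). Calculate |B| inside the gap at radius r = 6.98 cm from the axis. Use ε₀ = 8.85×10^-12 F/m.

8.73×10^-9 T

Through the whole plate area (πR² = 0.03664 m²), I_d = ε₀ πR² dE/dt = 7.296×10^-3 A.
For r < R the Ampère–Maxwell law gives B(2πr) = μ₀ I_d (r²/R²), so B = μ₀ I_d r/(2πR²) = (4π×10^-7)(7.296×10^-3)(0.0698)/(2π·0.108²) = 8.73×10^-9 T.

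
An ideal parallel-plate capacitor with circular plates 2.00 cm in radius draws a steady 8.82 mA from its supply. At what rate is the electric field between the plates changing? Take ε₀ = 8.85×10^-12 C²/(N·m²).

7.93×10^11 V/(m·s)

Charge continuity gives I_d = I = 8.82×10^-3 A between the plates.
Inverting I_d = ε₀ A dE/dt gives dE/dt = 8.82×10^-3 / (8.85×10^-12 · 1.257×10^-3) = 7.93×10^11 V/(m·s).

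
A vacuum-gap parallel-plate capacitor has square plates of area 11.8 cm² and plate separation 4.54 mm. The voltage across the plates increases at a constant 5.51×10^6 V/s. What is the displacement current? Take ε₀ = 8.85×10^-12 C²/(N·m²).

1.27×10^-5 A

C = ε₀A/d = (8.85×10^-12)(1.18×10^-3)/(4.54×10^-3) = 2.300×10^-12 F.
I_d = C dV/dt = (2.300×10^-12)(5.51×10^6) = 1.27×10^-5 A.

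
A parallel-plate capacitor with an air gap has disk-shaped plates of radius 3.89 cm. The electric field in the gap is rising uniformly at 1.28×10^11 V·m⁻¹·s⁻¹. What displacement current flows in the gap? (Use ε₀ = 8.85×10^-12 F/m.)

5.39×10^-3 A

With a uniform field, Φ_E = EA, so I_d = ε₀ A dE/dt = 5.39×10^-3 A.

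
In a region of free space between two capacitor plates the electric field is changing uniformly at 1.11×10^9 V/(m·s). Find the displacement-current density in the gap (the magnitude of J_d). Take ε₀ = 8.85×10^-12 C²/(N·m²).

The displacement-current density is ε₀ ∂E/∂t = (8.85×10^-12)(1.11×10^9) = 9.82×10^-3 A/m².

9.82×10^-3 A/m²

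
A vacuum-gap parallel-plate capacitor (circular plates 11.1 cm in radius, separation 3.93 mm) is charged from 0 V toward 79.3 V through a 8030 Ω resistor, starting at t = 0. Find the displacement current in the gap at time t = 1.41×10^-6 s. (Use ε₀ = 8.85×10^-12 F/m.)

1.32×10^-3 A

C = ε₀A/d = (8.85×10^-12)(0.03871)/(3.93×10^-3) = 8.717×10^-11 F and τ = RC = 7.000×10^-7 s. I_d in the gap equals the RC charging current.
I_d(t) = (V₀/R) e^(−t/τ) = 9.875×10^-3 · e^(−2.014) = 1.32×10^-3 A.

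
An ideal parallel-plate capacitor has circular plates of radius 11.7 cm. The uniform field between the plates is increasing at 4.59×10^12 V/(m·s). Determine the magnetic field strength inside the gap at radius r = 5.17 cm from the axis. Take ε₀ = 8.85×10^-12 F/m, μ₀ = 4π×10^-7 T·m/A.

I_d = ε₀ dΦ_E/dt = ε₀ πR² (dE/dt) = (8.85×10^-12)(0.04301)(4.59×10^12) = 1.747 A through the full plate area.
An Ampèrian loop of radius r encloses a fraction (r/R)² of I_d. Then B·2πr = μ₀ I_d (r/R)², giving B = μ₀ I_d r/(2πR²) = 1.32×10^-6 T.

1.32×10^-6 T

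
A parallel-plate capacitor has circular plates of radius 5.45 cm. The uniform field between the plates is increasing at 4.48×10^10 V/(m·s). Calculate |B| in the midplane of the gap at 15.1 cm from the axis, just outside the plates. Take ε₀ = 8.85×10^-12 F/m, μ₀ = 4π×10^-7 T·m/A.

4.90×10^-9 T

Total displacement current: I_d = ε₀(πR²)(dE/dt) = (8.85×10^-12)(9.331×10^-3)(4.48×10^10) = 3.700×10^-3 A.
Outside the plates the loop encloses all of I_d, so B·2πr = μ₀ I_d and B = 4.90×10^-9 T.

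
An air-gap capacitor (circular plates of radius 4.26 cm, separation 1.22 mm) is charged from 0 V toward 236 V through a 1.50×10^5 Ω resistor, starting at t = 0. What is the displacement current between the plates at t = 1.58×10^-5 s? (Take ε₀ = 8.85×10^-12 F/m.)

With C = ε₀A/d = (8.85×10^-12)(5.701×10^-3)/(1.22×10^-3) = 4.136×10^-11 F, the time constant is τ = RC = 6.204×10^-6 s, so t/τ = 2.547 and e^(−t/τ) = 0.07832.
I_d = I_cond = (V₀/R) e^(−t/τ) = (1.573×10^-3)(0.07832) = 1.23×10^-4 A.

1.23×10^-4 A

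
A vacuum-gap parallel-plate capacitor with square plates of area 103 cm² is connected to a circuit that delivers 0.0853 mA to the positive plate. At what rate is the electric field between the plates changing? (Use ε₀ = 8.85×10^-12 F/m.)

By continuity, I_d in the gap equals the 0.0853 mA flowing in the wire.
Then dE/dt = I_d/(ε₀A) = 9.36×10^8 V/(m·s).

9.36×10^8 V/(m·s)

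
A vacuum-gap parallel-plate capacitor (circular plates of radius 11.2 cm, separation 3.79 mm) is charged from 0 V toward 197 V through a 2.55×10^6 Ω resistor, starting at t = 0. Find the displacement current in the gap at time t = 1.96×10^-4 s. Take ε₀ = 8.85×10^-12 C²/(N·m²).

C = ε₀A/d = (8.85×10^-12)(0.03941)/(3.79×10^-3) = 9.203×10^-11 F and τ = RC = 2.347×10^-4 s. I_d in the gap equals the RC charging current.
I_d(t) = (V₀/R) e^(−t/τ) = 7.725×10^-5 · e^(−0.8351) = 3.35×10^-5 A.

3.35×10^-5 A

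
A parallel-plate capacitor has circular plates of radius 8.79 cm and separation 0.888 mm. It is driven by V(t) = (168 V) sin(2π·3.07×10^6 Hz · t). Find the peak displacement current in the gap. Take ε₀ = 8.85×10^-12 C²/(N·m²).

0.784 A

(dE/dt)_max = V₀ω/d = 3.649×10^12 V/(m·s); ω = 2πf = 1.929×10^7 rad/s.
I_d,max = ε₀ A (dE/dt)_max = (8.85×10^-12)(0.02427)(3.649×10^12) = 0.784 A.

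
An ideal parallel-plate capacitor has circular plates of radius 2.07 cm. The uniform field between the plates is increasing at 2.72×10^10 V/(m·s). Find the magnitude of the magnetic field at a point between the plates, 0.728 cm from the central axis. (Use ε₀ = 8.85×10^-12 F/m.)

I_d = ε₀ dΦ_E/dt = ε₀ πR² (dE/dt) = (8.85×10^-12)(1.346×10^-3)(2.72×10^10) = 3.240×10^-4 A through the full plate area.
For r < R the Ampère–Maxwell law gives B(2πr) = μ₀ I_d (r²/R²), so B = μ₀ I_d r/(2πR²) = (4π×10^-7)(3.240×10^-4)(7.28×10^-3)/(2π·0.0207²) = 1.10×10^-9 T.

1.10×10^-9 T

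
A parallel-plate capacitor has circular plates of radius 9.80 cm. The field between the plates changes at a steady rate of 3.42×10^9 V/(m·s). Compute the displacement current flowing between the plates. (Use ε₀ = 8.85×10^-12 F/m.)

With a uniform field, Φ_E = EA, so I_d = ε₀ A dE/dt = 9.13×10^-4 A.

9.13×10^-4 A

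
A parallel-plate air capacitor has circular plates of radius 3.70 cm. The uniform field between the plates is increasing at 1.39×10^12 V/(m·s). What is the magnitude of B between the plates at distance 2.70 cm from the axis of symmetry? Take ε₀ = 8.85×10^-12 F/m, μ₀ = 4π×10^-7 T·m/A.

2.09×10^-7 T

Through the whole plate area (πR² = 4.301×10^-3 m²), I_d = ε₀ πR² dE/dt = 0.05291 A.
An Ampèrian loop of radius r encloses a fraction (r/R)² of I_d. Then B·2πr = μ₀ I_d (r/R)², giving B = μ₀ I_d r/(2πR²) = 2.09×10^-7 T.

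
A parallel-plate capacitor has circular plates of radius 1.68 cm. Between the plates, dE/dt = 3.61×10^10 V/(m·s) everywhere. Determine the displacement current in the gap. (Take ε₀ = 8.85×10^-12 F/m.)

I_d = ε₀ A (dE/dt) = (8.85×10^-12)(8.867×10^-4 m²)(3.61×10^10) = 2.83×10^-4 A.

2.83×10^-4 A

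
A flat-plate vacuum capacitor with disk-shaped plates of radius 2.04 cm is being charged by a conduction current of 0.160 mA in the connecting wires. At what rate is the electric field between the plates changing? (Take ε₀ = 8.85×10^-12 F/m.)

1.38×10^10 V/(m·s)

Charge continuity gives I_d = I = 1.60×10^-4 A between the plates.
Since I_d = ε₀ A dE/dt, dE/dt = I_d/(ε₀A) = (1.60×10^-4)/((8.85×10^-12)(1.307×10^-3)) = 1.38×10^10 V/(m·s).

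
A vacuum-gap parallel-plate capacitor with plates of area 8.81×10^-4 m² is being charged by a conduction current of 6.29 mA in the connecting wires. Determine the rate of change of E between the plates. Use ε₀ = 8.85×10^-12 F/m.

8.07×10^11 V/(m·s)

By continuity, I_d in the gap equals the 6.29 mA flowing in the wire.
Then dE/dt = I_d/(ε₀A) = 8.07×10^11 V/(m·s).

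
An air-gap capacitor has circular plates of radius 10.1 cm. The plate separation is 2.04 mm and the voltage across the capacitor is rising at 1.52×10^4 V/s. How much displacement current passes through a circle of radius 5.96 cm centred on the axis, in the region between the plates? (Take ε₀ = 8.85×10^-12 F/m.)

I_d = C dV/dt with C = ε₀πR²/d = 1.390×10^-10 F, so I_d = (1.390×10^-10)(1.52×10^4) = 2.113×10^-6 A.
Through an area πr² the displacement current is I_d·(πr²/πR²) = I_d (r/R)² = 7.36×10^-7 A.

7.36×10^-7 A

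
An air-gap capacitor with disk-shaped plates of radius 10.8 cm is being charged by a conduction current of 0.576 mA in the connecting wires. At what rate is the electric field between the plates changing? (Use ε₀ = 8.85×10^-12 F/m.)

Charge continuity gives I_d = I = 5.76×10^-4 A between the plates.
Inverting I_d = ε₀ A dE/dt gives dE/dt = 5.76×10^-4 / (8.85×10^-12 · 0.03664) = 1.78×10^9 V/(m·s).

1.78×10^9 V/(m·s)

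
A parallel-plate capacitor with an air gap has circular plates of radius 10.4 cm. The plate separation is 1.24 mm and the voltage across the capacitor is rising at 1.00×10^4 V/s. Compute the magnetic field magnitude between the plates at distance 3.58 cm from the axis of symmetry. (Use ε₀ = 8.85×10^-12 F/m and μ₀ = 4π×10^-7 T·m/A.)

I_d = C dV/dt with C = ε₀πR²/d = 2.425×10^-10 F, so I_d = (2.425×10^-10)(1.00×10^4) = 2.425×10^-6 A.
An Ampèrian loop of radius r encloses a fraction (r/R)² of I_d. Then B·2πr = μ₀ I_d (r/R)², giving B = μ₀ I_d r/(2πR²) = 1.61×10^-12 T.

1.61×10^-12 T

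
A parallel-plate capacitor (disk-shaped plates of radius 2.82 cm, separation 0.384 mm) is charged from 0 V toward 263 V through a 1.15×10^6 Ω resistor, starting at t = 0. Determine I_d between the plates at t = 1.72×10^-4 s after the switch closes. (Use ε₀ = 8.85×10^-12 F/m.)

C = ε₀A/d = (8.85×10^-12)(2.498×10^-3)/(3.84×10^-4) = 5.757×10^-11 F, so τ = RC = 6.621×10^-5 s.
The conduction current is I(t) = (V₀/R) e^(−t/τ), and the displacement current between the plates equals it.
t/τ = 2.598; I_d = (263/1.15×10^6) · e^(−2.598) = (2.287×10^-4)(0.07442) = 1.70×10^-5 A.

1.70×10^-5 A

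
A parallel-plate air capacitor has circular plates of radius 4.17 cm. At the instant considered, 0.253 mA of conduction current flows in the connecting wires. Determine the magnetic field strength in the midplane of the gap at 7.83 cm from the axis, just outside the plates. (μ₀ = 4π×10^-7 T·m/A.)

Between the plates the displacement current equals the wire current: I_d = 0.253 mA = 2.53×10^-4 A.
With r > R the enclosed displacement current is the full I_d; B = μ₀ I_d / (2πr) = 6.46×10^-10 T.

6.46×10^-10 T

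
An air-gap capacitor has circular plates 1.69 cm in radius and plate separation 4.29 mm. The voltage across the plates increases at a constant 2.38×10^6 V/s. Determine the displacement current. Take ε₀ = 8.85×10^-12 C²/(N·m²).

The displacement current equals the charging current C dV/dt. With C = ε₀A/d = (8.85×10^-12)(8.973×10^-4)/(4.29×10^-3) = 1.851×10^-12 F, I_d = (1.851×10^-12)(2.38×10^6) = 4.41×10^-6 A.

4.41×10^-6 A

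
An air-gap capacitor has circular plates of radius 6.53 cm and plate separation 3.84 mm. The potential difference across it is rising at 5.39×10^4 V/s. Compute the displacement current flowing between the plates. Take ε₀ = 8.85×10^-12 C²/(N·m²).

C = ε₀A/d = (8.85×10^-12)(0.01340)/(3.84×10^-3) = 3.088×10^-11 F.
I_d = C dV/dt = (3.088×10^-11)(5.39×10^4) = 1.66×10^-6 A.

1.66×10^-6 A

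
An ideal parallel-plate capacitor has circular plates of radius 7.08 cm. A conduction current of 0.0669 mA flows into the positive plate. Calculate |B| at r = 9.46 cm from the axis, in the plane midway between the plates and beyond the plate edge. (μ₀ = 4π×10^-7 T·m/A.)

By continuity the displacement current in the gap matches the conduction current: I_d = 6.69×10^-5 A.
Outside the plates the loop encloses all of I_d, so B·2πr = μ₀ I_d and B = 1.41×10^-10 T.

1.41×10^-10 T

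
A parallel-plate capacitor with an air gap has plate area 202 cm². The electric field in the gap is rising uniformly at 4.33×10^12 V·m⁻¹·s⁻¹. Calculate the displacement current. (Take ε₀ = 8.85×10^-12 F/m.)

The displacement current is ε₀ times dΦ_E/dt = ε₀ A dE/dt = (8.85×10^-12)(0.0202)(4.33×10^12) = 0.774 A.

0.774 A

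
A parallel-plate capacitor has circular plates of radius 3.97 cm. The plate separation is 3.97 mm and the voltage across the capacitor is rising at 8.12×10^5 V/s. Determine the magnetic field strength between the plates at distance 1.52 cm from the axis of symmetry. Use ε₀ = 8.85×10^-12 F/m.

1.73×10^-11 T

I_d = C dV/dt with C = ε₀πR²/d = 1.104×10^-11 F, so I_d = (1.104×10^-11)(8.12×10^5) = 8.964×10^-6 A.
∮B·dl = μ₀ I_d,enc with I_d,enc = I_d r²/R² = 1.314×10^-6 A; so B = μ₀ I_d,enc/(2πr) = 1.73×10^-11 T.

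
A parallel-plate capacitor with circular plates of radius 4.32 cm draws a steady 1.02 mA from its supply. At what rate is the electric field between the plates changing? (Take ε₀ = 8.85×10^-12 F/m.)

1.97×10^10 V/(m·s)

By continuity, I_d in the gap equals the 1.02 mA flowing in the wire.
Since I_d = ε₀ A dE/dt, dE/dt = I_d/(ε₀A) = (1.02×10^-3)/((8.85×10^-12)(5.863×10^-3)) = 1.97×10^10 V/(m·s).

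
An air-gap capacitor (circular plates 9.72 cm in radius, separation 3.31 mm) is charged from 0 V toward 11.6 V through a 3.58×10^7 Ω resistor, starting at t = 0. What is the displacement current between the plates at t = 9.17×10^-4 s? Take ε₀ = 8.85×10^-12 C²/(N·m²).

C = ε₀A/d = (8.85×10^-12)(0.02968)/(3.31×10^-3) = 7.936×10^-11 F and τ = RC = 2.841×10^-3 s. I_d in the gap equals the RC charging current.
I_d(t) = (V₀/R) e^(−t/τ) = 3.240×10^-7 · e^(−0.3228) = 2.35×10^-7 A.

2.35×10^-7 A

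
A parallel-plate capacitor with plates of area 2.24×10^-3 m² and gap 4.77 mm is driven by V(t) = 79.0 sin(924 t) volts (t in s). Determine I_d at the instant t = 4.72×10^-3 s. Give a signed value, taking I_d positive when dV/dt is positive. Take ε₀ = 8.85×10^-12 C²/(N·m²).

dE/dt = (V₀ω/d)·cos(ωt) with ωt = 4.36128 rad: (79.0)(924)(-0.3439)/(4.77×10^-3) = -5.263×10^6 V/(m·s).
I_d = ε₀ A dE/dt = (8.85×10^-12)(2.24×10^-3)(-5.263×10^6) = -1.04×10^-7 A.

-1.04×10^-7 A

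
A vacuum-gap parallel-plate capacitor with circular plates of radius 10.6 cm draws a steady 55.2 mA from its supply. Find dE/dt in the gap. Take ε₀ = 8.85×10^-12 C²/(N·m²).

By continuity, I_d in the gap equals the 55.2 mA flowing in the wire.
Then dE/dt = I_d/(ε₀A) = 1.77×10^11 V/(m·s).

1.77×10^11 V/(m·s)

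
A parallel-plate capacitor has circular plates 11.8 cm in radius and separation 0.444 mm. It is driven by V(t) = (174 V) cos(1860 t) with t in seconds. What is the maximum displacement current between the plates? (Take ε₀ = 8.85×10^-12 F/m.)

2.82×10^-4 A

C = ε₀A/d = (8.85×10^-12)(0.04374)/(4.44×10^-4) = 8.718×10^-10 F; ω = 1860 rad/s.
I_d = C dV/dt, so |I_d|_max = C V₀ ω = (8.718×10^-10)(174)(1860) = 2.82×10^-4 A.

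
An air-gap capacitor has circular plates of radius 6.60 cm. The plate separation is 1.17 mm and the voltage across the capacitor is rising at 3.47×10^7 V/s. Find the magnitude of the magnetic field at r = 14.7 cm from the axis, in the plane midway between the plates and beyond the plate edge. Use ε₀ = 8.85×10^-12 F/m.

4.89×10^-9 T

With E = V/d, dE/dt = 2.966×10^10 V/(m·s) and πR² = 0.01368 m², giving I_d = ε₀ πR² dE/dt = 3.591×10^-3 A.
Outside the plates the loop encloses all of I_d, so B·2πr = μ₀ I_d and B = 4.89×10^-9 T.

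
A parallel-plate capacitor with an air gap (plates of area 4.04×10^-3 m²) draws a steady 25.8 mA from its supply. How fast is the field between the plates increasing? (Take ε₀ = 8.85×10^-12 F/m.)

7.22×10^11 V/(m·s)

The displacement current between the plates equals the conduction current, I_d = 25.8 mA.
Inverting I_d = ε₀ A dE/dt gives dE/dt = 0.0258 / (8.85×10^-12 · 4.04×10^-3) = 7.22×10^11 V/(m·s).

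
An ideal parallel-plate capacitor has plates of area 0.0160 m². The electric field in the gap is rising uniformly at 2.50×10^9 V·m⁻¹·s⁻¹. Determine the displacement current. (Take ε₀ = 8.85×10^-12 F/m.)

3.54×10^-4 A

With a uniform field, Φ_E = EA, so I_d = ε₀ A dE/dt = 3.54×10^-4 A.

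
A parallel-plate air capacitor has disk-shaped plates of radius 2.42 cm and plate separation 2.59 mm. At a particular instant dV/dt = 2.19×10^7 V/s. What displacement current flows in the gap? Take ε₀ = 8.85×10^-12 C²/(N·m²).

1.38×10^-4 A

The field between the plates is E = V/d, so dE/dt = (2.19×10^7)/(2.59×10^-3 m) = 8.456×10^9 V/(m·s).
I_d = ε₀ A (dE/dt) = (8.85×10^-12)(1.840×10^-3)(8.456×10^9) = 1.38×10^-4 A.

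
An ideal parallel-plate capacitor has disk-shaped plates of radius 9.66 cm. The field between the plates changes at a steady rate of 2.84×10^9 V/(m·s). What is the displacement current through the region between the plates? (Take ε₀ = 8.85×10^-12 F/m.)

7.37×10^-4 A

The displacement current is ε₀ times dΦ_E/dt = ε₀ A dE/dt = (8.85×10^-12)(0.02932)(2.84×10^9) = 7.37×10^-4 A.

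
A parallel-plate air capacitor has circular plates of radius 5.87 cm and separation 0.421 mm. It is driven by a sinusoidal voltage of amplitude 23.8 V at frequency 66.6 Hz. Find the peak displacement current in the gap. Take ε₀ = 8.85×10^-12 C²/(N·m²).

2.27×10^-6 A

The displacement current equals the conduction current C dV/dt, which peaks at C V₀ ω.
With C = ε₀A/d = (8.85×10^-12)(0.01082)/(4.21×10^-4) = 2.275×10^-10 F and ω = 2πf = 418.5 rad/s, I_d,max = (2.275×10^-10)(23.8)(418.5) = 2.27×10^-6 A.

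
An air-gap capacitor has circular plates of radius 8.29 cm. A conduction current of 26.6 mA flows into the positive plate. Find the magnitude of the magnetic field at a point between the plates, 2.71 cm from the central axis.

2.10×10^-8 T

By continuity the displacement current in the gap matches the conduction current: I_d = 0.0266 A.
For r < R the Ampère–Maxwell law gives B(2πr) = μ₀ I_d (r²/R²), so B = μ₀ I_d r/(2πR²) = (4π×10^-7)(0.0266)(0.0271)/(2π·0.0829²) = 2.10×10^-8 T.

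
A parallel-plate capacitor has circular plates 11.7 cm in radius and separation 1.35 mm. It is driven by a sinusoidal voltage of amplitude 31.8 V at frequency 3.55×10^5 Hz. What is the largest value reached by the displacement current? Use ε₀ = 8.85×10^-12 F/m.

0.0200 A

(dE/dt)_max = V₀ω/d = 5.255×10^10 V/(m·s); ω = 2πf = 2.231×10^6 rad/s.
I_d,max = ε₀ A (dE/dt)_max = (8.85×10^-12)(0.04301)(5.255×10^10) = 0.0200 A.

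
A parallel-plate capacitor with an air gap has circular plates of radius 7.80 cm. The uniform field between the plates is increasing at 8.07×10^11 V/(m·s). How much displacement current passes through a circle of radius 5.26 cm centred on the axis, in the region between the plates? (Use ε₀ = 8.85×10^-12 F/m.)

Through the whole plate area (πR² = 0.01911 m²), I_d = ε₀ πR² dE/dt = 0.1365 A.
Since J_d is uniform, the enclosed fraction is (r/R)² = 0.4548, giving I_d,enc = 0.0621 A.

0.0621 A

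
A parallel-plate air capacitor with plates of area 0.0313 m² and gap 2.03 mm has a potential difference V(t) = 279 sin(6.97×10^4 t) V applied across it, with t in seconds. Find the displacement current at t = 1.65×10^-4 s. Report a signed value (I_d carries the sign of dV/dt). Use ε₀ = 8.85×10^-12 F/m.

1.28×10^-3 A

C = ε₀A/d = (8.85×10^-12)(0.0313)/(2.03×10^-3) = 1.365×10^-10 F. dV/dt = V₀ω·cos(ωt); at ωt = 11.5005 rad this factor is 0.4837.
I_d = C dV/dt = (1.365×10^-10)(279)(6.97×10^4)(0.4837) = 1.28×10^-3 A.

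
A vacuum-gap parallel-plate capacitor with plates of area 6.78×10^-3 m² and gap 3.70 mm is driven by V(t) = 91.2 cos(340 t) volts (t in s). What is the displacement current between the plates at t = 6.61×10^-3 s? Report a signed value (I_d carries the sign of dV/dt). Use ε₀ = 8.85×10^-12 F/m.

-3.92×10^-7 A

dE/dt = (V₀ω/d)·−sin(ωt) with ωt = 2.2474 rad: (91.2)(340)(-0.7797)/(3.70×10^-3) = -6.534×10^6 V/(m·s).
I_d = ε₀ A dE/dt = (8.85×10^-12)(6.78×10^-3)(-6.534×10^6) = -3.92×10^-7 A.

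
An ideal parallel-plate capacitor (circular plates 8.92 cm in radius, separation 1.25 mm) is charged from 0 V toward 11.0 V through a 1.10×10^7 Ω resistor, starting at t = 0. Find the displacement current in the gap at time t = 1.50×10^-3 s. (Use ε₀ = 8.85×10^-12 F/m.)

With C = ε₀A/d = (8.85×10^-12)(0.02500)/(1.25×10^-3) = 1.770×10^-10 F, the time constant is τ = RC = 1.947×10^-3 s, so t/τ = 0.7704 and e^(−t/τ) = 0.4628.
I_d = I_cond = (V₀/R) e^(−t/τ) = (1.000×10^-6)(0.4628) = 4.63×10^-7 A.

4.63×10^-7 A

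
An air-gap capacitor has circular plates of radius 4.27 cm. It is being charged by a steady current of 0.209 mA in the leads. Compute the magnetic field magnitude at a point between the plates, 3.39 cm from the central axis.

By continuity the displacement current in the gap matches the conduction current: I_d = 2.09×10^-4 A.
An Ampèrian loop of radius r encloses a fraction (r/R)² of I_d. Then B·2πr = μ₀ I_d (r/R)², giving B = μ₀ I_d r/(2πR²) = 7.77×10^-10 T.

7.77×10^-10 T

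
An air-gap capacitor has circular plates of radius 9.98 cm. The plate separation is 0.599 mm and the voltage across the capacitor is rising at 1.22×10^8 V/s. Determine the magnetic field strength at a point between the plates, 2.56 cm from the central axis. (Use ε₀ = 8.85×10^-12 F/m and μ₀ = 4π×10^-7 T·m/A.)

dE/dt = (dV/dt)/d = 2.037×10^11 V/(m·s); I_d = ε₀(πR²)(dE/dt) = (8.85×10^-12)(0.03129)(2.037×10^11) = 0.05641 A.
∮B·dl = μ₀ I_d,enc with I_d,enc = I_d r²/R² = 3.712×10^-3 A; so B = μ₀ I_d,enc/(2πr) = 2.90×10^-8 T.

2.90×10^-8 T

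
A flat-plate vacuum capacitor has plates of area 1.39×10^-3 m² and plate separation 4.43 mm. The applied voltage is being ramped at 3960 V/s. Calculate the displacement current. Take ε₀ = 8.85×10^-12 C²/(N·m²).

C = ε₀A/d = (8.85×10^-12)(1.39×10^-3)/(4.43×10^-3) = 2.777×10^-12 F.
I_d = C dV/dt = (2.777×10^-12)(3960) = 1.10×10^-8 A.

1.10×10^-8 A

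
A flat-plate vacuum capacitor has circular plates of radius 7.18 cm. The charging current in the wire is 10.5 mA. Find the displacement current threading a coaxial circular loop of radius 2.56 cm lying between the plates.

No conduction current crosses the gap, so I_d there equals the 0.0105 A in the leads.
Through an area πr² the displacement current is I_d·(πr²/πR²) = I_d (r/R)² = 1.33×10^-3 A.

1.33×10^-3 A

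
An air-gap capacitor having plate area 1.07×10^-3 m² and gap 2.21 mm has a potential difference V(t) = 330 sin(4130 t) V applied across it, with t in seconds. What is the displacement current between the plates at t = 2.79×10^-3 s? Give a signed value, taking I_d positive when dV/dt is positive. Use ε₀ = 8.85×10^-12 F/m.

2.94×10^-6 A

dV/dt = (330)(4130)·cos(11.5227) = 6.856×10^5 V/s.
I_d = C dV/dt with C = ε₀A/d = (8.85×10^-12)(1.07×10^-3)/(2.21×10^-3) = 4.285×10^-12 F, so I_d = (4.285×10^-12)(6.856×10^5) = 2.94×10^-6 A.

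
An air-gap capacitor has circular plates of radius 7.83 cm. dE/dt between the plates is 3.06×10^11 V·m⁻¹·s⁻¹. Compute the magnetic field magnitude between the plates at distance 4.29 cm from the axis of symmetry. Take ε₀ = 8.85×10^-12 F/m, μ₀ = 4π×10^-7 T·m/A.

7.30×10^-8 T

I_d = ε₀ dΦ_E/dt = ε₀ πR² (dE/dt) = (8.85×10^-12)(0.01926)(3.06×10^11) = 0.05216 A through the full plate area.
An Ampèrian loop of radius r encloses a fraction (r/R)² of I_d. Then B·2πr = μ₀ I_d (r/R)², giving B = μ₀ I_d r/(2πR²) = 7.30×10^-8 T.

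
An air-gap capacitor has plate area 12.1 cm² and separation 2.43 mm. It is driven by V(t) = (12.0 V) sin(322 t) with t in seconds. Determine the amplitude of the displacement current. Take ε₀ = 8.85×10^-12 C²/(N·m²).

C = ε₀A/d = (8.85×10^-12)(1.21×10^-3)/(2.43×10^-3) = 4.407×10^-12 F; ω = 322 rad/s.
I_d = C dV/dt, so |I_d|_max = C V₀ ω = (4.407×10^-12)(12.0)(322) = 1.70×10^-8 A.

1.70×10^-8 A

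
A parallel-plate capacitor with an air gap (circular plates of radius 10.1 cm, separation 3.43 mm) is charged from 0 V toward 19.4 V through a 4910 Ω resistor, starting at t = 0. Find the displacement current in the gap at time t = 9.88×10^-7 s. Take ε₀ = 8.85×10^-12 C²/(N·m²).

C = ε₀A/d = (8.85×10^-12)(0.03205)/(3.43×10^-3) = 8.269×10^-11 F, so τ = RC = 4.060×10^-7 s.
The conduction current is I(t) = (V₀/R) e^(−t/τ), and the displacement current between the plates equals it.
t/τ = 2.433; I_d = (19.4/4910) · e^(−2.433) = (3.951×10^-3)(0.08777) = 3.47×10^-4 A.

3.47×10^-4 A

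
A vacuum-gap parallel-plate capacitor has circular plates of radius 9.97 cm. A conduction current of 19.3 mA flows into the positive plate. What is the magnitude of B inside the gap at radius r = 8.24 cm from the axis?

No conduction current crosses the gap, so I_d there equals the 0.0193 A in the leads.
An Ampèrian loop of radius r encloses a fraction (r/R)² of I_d. Then B·2πr = μ₀ I_d (r/R)², giving B = μ₀ I_d r/(2πR²) = 3.20×10^-8 T.

3.20×10^-8 T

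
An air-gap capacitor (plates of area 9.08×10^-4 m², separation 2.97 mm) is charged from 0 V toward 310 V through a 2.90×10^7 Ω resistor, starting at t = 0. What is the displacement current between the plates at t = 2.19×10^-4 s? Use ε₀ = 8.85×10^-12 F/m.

6.56×10^-7 A

C = ε₀A/d = (8.85×10^-12)(9.08×10^-4)/(2.97×10^-3) = 2.706×10^-12 F, so τ = RC = 7.847×10^-5 s.
The conduction current is I(t) = (V₀/R) e^(−t/τ), and the displacement current between the plates equals it.
t/τ = 2.791; I_d = (310/2.90×10^7) · e^(−2.791) = (1.069×10^-5)(0.06136) = 6.56×10^-7 A.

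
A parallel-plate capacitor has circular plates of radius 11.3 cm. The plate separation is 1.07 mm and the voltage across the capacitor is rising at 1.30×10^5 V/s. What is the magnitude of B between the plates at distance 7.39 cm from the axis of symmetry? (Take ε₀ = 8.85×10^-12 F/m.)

With E = V/d, dE/dt = 1.215×10^8 V/(m·s) and πR² = 0.04011 m², giving I_d = ε₀ πR² dE/dt = 4.313×10^-5 A.
For r < R the Ampère–Maxwell law gives B(2πr) = μ₀ I_d (r²/R²), so B = μ₀ I_d r/(2πR²) = (4π×10^-7)(4.313×10^-5)(0.0739)/(2π·0.113²) = 4.99×10^-11 T.

4.99×10^-11 T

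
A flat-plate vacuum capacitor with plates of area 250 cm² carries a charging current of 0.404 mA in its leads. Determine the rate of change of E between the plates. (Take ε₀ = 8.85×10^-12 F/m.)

By continuity, I_d in the gap equals the 0.404 mA flowing in the wire.
Since I_d = ε₀ A dE/dt, dE/dt = I_d/(ε₀A) = (4.04×10^-4)/((8.85×10^-12)(0.0250)) = 1.83×10^9 V/(m·s).

1.83×10^9 V/(m·s)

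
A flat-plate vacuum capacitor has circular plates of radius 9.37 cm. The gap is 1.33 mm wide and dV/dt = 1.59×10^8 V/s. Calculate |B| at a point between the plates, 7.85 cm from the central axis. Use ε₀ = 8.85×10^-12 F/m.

5.22×10^-8 T

dE/dt = (dV/dt)/d = 1.195×10^11 V/(m·s); I_d = ε₀(πR²)(dE/dt) = (8.85×10^-12)(0.02758)(1.195×10^11) = 0.02917 A.
An Ampèrian loop of radius r encloses a fraction (r/R)² of I_d. Then B·2πr = μ₀ I_d (r/R)², giving B = μ₀ I_d r/(2πR²) = 5.22×10^-8 T.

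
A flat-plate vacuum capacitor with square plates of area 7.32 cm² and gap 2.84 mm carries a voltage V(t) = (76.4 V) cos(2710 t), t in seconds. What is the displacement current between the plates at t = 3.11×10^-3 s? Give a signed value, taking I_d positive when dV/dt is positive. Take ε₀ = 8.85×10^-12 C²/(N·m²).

-3.97×10^-7 A

C = ε₀A/d = (8.85×10^-12)(7.32×10^-4)/(2.84×10^-3) = 2.281×10^-12 F. dV/dt = V₀ω·−sin(ωt); at ωt = 8.4281 rad this factor is -0.8397.
I_d = C dV/dt = (2.281×10^-12)(76.4)(2710)(-0.8397) = -3.97×10^-7 A.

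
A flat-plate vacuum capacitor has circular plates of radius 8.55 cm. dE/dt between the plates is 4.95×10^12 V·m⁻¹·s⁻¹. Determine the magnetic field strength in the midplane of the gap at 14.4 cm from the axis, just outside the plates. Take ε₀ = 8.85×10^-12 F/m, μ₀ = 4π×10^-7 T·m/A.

I_d = ε₀ dΦ_E/dt = ε₀ πR² (dE/dt) = (8.85×10^-12)(0.02297)(4.95×10^12) = 1.006 A through the full plate area.
With r > R the enclosed displacement current is the full I_d; B = μ₀ I_d / (2πr) = 1.40×10^-6 T.

1.40×10^-6 T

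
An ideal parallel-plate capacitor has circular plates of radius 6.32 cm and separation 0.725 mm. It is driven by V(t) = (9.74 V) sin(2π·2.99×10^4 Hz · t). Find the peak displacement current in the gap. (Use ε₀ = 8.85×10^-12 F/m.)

2.80×10^-4 A

The displacement current equals the conduction current C dV/dt, which peaks at C V₀ ω.
With C = ε₀A/d = (8.85×10^-12)(0.01255)/(7.25×10^-4) = 1.532×10^-10 F and ω = 2πf = 1.879×10^5 rad/s, I_d,max = (1.532×10^-10)(9.74)(1.879×10^5) = 2.80×10^-4 A.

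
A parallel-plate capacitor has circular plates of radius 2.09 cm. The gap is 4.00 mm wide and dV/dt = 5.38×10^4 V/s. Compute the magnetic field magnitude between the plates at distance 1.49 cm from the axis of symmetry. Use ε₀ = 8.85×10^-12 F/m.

1.11×10^-12 T

I_d = C dV/dt with C = ε₀πR²/d = 3.036×10^-12 F, so I_d = (3.036×10^-12)(5.38×10^4) = 1.633×10^-7 A.
An Ampèrian loop of radius r encloses a fraction (r/R)² of I_d. Then B·2πr = μ₀ I_d (r/R)², giving B = μ₀ I_d r/(2πR²) = 1.11×10^-12 T.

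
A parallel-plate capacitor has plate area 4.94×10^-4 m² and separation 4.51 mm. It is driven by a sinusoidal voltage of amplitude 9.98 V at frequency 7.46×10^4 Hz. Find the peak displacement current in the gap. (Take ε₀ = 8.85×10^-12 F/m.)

4.53×10^-6 A

C = ε₀A/d = (8.85×10^-12)(4.94×10^-4)/(4.51×10^-3) = 9.694×10^-13 F; ω = 2πf = 4.687×10^5 rad/s.
I_d = C dV/dt, so |I_d|_max = C V₀ ω = (9.694×10^-13)(9.98)(4.687×10^5) = 4.53×10^-6 A.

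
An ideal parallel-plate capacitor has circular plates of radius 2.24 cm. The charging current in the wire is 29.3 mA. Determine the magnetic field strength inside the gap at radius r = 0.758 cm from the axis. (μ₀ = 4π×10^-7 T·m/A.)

Between the plates the displacement current equals the wire current: I_d = 29.3 mA = 0.0293 A.
For r < R the Ampère–Maxwell law gives B(2πr) = μ₀ I_d (r²/R²), so B = μ₀ I_d r/(2πR²) = (4π×10^-7)(0.0293)(7.58×10^-3)/(2π·0.0224²) = 8.85×10^-8 T.

8.85×10^-8 T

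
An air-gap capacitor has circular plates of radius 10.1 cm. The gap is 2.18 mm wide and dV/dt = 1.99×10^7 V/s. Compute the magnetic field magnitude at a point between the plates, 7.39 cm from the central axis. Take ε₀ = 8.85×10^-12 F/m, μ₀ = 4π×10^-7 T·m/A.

I_d = C dV/dt with C = ε₀πR²/d = 1.301×10^-10 F, so I_d = (1.301×10^-10)(1.99×10^7) = 2.589×10^-3 A.
An Ampèrian loop of radius r encloses a fraction (r/R)² of I_d. Then B·2πr = μ₀ I_d (r/R)², giving B = μ₀ I_d r/(2πR²) = 3.75×10^-9 T.

3.75×10^-9 T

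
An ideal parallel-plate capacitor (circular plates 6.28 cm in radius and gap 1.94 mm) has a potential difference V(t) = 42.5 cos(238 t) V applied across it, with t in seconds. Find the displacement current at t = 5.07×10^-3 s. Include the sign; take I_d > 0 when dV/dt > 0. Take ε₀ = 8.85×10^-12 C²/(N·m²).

-5.34×10^-7 A

dV/dt = (42.5)(238)·−sin(1.20666) = -9452 V/s.
I_d = C dV/dt with C = ε₀A/d = (8.85×10^-12)(0.01239)/(1.94×10^-3) = 5.652×10^-11 F, so I_d = (5.652×10^-11)(-9452) = -5.34×10^-7 A.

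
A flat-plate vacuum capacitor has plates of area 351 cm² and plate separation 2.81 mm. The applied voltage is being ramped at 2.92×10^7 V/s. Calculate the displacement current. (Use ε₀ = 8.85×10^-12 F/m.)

3.23×10^-3 A

The displacement current equals the charging current C dV/dt. With C = ε₀A/d = (8.85×10^-12)(0.0351)/(2.81×10^-3) = 1.105×10^-10 F, I_d = (1.105×10^-10)(2.92×10^7) = 3.23×10^-3 A.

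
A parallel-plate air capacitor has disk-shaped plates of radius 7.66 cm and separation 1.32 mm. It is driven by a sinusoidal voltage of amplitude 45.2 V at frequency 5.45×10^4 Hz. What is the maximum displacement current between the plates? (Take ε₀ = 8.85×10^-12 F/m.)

1.91×10^-3 A

C = ε₀A/d = (8.85×10^-12)(0.01843)/(1.32×10^-3) = 1.236×10^-10 F; ω = 2πf = 3.424×10^5 rad/s.
I_d = C dV/dt, so |I_d|_max = C V₀ ω = (1.236×10^-10)(45.2)(3.424×10^5) = 1.91×10^-3 A.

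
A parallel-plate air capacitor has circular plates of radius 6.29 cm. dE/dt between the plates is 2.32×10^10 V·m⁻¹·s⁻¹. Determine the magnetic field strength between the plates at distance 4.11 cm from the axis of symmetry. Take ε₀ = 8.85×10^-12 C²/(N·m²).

5.30×10^-9 T

Total displacement current: I_d = ε₀(πR²)(dE/dt) = (8.85×10^-12)(0.01243)(2.32×10^10) = 2.552×10^-3 A.
∮B·dl = μ₀ I_d,enc with I_d,enc = I_d r²/R² = 1.090×10^-3 A; so B = μ₀ I_d,enc/(2πr) = 5.30×10^-9 T.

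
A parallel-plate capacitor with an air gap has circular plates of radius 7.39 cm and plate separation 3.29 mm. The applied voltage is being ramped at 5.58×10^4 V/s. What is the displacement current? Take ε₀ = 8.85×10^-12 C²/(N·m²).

The displacement current equals the charging current C dV/dt. With C = ε₀A/d = (8.85×10^-12)(0.01716)/(3.29×10^-3) = 4.616×10^-11 F, I_d = (4.616×10^-11)(5.58×10^4) = 2.58×10^-6 A.

2.58×10^-6 A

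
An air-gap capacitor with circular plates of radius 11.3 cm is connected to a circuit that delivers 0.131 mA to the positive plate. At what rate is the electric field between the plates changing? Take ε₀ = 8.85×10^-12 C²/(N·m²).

Charge continuity gives I_d = I = 1.31×10^-4 A between the plates.
Since I_d = ε₀ A dE/dt, dE/dt = I_d/(ε₀A) = (1.31×10^-4)/((8.85×10^-12)(0.04011)) = 3.69×10^8 V/(m·s).

3.69×10^8 V/(m·s)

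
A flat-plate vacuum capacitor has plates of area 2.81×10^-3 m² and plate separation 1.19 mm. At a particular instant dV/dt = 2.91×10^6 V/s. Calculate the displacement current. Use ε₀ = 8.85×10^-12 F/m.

6.08×10^-5 A

The field between the plates is E = V/d, so dE/dt = (2.91×10^6)/(1.19×10^-3 m) = 2.445×10^9 V/(m·s).
I_d = ε₀ A (dE/dt) = (8.85×10^-12)(2.81×10^-3)(2.445×10^9) = 6.08×10^-5 A.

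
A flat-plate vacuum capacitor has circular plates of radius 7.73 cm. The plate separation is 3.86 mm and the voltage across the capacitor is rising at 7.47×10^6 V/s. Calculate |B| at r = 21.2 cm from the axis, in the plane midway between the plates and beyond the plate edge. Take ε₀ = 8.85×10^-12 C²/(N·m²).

3.03×10^-10 T

I_d = C dV/dt with C = ε₀πR²/d = 4.303×10^-11 F, so I_d = (4.303×10^-11)(7.47×10^6) = 3.214×10^-4 A.
For r ≥ R the full I_d is enclosed: B = μ₀ I_d/(2πr) = (4π×10^-7)(3.214×10^-4)/(2π·0.212) = 3.03×10^-10 T.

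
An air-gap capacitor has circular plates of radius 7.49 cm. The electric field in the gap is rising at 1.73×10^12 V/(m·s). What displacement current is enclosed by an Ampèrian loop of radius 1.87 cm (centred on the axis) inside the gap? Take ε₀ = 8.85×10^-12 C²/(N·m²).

0.0168 A

I_d = ε₀ dΦ_E/dt = ε₀ πR² (dE/dt) = (8.85×10^-12)(0.01762)(1.73×10^12) = 0.2698 A through the full plate area.
Through an area πr² the displacement current is I_d·(πr²/πR²) = I_d (r/R)² = 0.0168 A.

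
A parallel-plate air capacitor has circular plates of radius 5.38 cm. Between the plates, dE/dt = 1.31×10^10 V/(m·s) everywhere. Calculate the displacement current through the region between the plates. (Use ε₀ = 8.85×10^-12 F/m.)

1.05×10^-3 A

With a uniform field, Φ_E = EA, so I_d = ε₀ A dE/dt = 1.05×10^-3 A.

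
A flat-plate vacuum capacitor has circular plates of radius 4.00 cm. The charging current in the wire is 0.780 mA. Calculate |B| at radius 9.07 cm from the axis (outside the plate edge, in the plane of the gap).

Between the plates the displacement current equals the wire current: I_d = 0.780 mA = 7.80×10^-4 A.
Outside the plates the loop encloses all of I_d, so B·2πr = μ₀ I_d and B = 1.72×10^-9 T.

1.72×10^-9 T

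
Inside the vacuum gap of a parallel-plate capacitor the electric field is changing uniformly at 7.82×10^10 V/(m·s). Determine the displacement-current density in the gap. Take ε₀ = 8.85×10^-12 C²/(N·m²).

0.692 A/m²

The displacement-current density is ε₀ ∂E/∂t = (8.85×10^-12)(7.82×10^10) = 0.692 A/m².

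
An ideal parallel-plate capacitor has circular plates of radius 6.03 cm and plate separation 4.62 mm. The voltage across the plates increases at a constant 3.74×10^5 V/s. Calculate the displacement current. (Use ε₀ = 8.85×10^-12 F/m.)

E = V/d so dE/dt = (dV/dt)/d = 8.095×10^7 V/(m·s), and I_d = ε₀ A dE/dt = (8.85×10^-12)(0.01142)(8.095×10^7) = 8.18×10^-6 A.

8.18×10^-6 A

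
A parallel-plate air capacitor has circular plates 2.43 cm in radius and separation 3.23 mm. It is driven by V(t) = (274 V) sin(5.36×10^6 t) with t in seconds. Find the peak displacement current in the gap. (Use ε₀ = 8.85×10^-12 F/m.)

(dE/dt)_max = V₀ω/d = 4.547×10^11 V/(m·s); ω = 5.36×10^6 rad/s.
I_d,max = ε₀ A (dE/dt)_max = (8.85×10^-12)(1.855×10^-3)(4.547×10^11) = 7.46×10^-3 A.

7.46×10^-3 A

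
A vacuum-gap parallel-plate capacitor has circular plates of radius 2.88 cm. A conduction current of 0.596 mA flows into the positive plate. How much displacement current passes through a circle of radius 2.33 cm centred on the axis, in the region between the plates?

3.90×10^-4 A

By continuity the displacement current in the gap matches the conduction current: I_d = 5.96×10^-4 A.
The field is uniform, so I_d,enc = I_d (r/R)² = (5.96×10^-4)(2.33/2.88)² = 3.90×10^-4 A.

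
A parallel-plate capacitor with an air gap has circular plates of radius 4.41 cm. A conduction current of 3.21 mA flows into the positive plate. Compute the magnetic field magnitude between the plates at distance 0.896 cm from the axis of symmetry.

2.96×10^-9 T

By continuity the displacement current in the gap matches the conduction current: I_d = 3.21×10^-3 A.
An Ampèrian loop of radius r encloses a fraction (r/R)² of I_d. Then B·2πr = μ₀ I_d (r/R)², giving B = μ₀ I_d r/(2πR²) = 2.96×10^-9 T.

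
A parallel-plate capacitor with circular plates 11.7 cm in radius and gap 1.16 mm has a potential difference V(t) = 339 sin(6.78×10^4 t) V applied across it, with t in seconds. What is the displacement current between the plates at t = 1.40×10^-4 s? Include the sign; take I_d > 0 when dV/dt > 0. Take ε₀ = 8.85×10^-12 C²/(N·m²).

C = ε₀A/d = (8.85×10^-12)(0.04301)/(1.16×10^-3) = 3.281×10^-10 F. dV/dt = V₀ω·cos(ωt); at ωt = 9.492 rad this factor is -0.9977.
I_d = C dV/dt = (3.281×10^-10)(339)(6.78×10^4)(-0.9977) = -7.52×10^-3 A.

-7.52×10^-3 A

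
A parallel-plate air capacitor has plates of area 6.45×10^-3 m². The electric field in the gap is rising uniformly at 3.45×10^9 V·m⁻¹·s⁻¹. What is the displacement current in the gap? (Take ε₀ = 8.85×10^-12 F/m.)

I_d = ε₀ A (dE/dt) = (8.85×10^-12)(6.45×10^-3 m²)(3.45×10^9) = 1.97×10^-4 A.

1.97×10^-4 A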